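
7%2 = 1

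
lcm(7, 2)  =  14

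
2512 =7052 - 4540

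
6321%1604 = 1509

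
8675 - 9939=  - 1264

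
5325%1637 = 414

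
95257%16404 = 13237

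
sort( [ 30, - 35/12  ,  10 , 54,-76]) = [-76,  -  35/12, 10, 30 , 54]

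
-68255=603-68858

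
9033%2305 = 2118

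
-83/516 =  - 1 + 433/516 = - 0.16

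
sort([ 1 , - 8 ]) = [-8,1]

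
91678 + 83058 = 174736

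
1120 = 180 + 940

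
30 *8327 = 249810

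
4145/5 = 829 = 829.00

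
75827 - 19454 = 56373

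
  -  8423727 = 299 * (-28173)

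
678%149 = 82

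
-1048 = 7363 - 8411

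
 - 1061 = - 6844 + 5783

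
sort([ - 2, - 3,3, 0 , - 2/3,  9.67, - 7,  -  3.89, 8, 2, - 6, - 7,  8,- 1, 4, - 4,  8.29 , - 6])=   [ - 7,-7, -6, - 6,-4, - 3.89, - 3, - 2, - 1, - 2/3, 0, 2,3, 4, 8, 8, 8.29,9.67]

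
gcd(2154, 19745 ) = 359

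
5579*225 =1255275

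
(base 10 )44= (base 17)2a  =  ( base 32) 1c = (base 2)101100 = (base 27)1H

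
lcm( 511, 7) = 511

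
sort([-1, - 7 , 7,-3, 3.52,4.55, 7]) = [  -  7 , - 3, - 1, 3.52, 4.55,7, 7]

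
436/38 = 218/19 = 11.47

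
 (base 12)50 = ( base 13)48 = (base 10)60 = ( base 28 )24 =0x3C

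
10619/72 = 147 + 35/72 = 147.49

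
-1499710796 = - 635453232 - 864257564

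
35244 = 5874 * 6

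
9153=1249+7904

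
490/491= 490/491 =1.00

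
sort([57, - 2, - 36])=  [ - 36, -2,57] 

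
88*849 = 74712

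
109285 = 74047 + 35238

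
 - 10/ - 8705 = 2/1741 = 0.00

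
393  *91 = 35763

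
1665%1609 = 56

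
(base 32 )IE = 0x24e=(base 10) 590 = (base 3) 210212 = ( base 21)172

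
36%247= 36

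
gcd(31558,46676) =2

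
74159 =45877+28282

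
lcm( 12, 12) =12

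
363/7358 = 363/7358 = 0.05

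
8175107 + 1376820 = 9551927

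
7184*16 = 114944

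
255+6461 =6716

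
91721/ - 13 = - 91721/13 = - 7055.46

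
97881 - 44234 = 53647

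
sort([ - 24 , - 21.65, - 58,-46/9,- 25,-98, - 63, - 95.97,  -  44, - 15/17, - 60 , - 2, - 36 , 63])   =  [ - 98 , - 95.97,-63, - 60, - 58, - 44,-36, - 25, - 24, - 21.65 , - 46/9, - 2, - 15/17,63 ] 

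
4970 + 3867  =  8837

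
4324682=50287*86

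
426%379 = 47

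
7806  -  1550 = 6256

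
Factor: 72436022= 2^1*883^1*41017^1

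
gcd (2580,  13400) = 20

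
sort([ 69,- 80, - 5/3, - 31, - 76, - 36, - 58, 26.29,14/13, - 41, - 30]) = [- 80, -76, - 58, - 41, - 36, -31,  -  30, - 5/3, 14/13, 26.29, 69 ]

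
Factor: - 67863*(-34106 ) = 2^1*3^1*17053^1 * 22621^1 = 2314535478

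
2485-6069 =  - 3584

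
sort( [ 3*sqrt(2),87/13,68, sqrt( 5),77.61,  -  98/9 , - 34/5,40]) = [-98/9,-34/5,sqrt( 5),3*sqrt (2 ), 87/13, 40,68,77.61]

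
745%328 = 89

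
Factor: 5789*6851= 39660439 = 7^1*13^1*17^1 * 31^1*827^1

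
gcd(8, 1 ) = 1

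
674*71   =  47854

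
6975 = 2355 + 4620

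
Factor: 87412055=5^1 *1439^1*12149^1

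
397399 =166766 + 230633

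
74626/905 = 74626/905 = 82.46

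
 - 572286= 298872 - 871158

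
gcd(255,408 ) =51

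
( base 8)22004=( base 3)110122111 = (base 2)10010000000100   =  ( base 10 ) 9220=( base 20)1310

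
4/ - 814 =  - 2/407 = - 0.00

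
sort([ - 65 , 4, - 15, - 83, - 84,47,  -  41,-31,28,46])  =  [-84, - 83, - 65, - 41, - 31, - 15,  4,28,46,47 ] 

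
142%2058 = 142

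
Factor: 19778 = 2^1*11^1*  29^1  *  31^1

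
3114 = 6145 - 3031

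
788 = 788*1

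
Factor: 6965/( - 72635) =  - 7^1*73^( - 1)= - 7/73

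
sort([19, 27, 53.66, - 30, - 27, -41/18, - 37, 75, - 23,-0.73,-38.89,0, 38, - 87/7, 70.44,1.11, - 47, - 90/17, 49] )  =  [-47 , - 38.89,  -  37, - 30, - 27, - 23, - 87/7, - 90/17, - 41/18, - 0.73,0,1.11,19, 27, 38, 49, 53.66, 70.44,75 ] 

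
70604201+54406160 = 125010361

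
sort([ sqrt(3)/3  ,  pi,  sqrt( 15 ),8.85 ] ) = [sqrt( 3 )/3,pi, sqrt( 15 ), 8.85]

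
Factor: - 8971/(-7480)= 2^( - 3)*5^(-1)*11^( - 1 )*17^( - 1 )*8971^1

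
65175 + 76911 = 142086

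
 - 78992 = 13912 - 92904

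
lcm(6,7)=42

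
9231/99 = 3077/33 = 93.24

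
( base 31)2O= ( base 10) 86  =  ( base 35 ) 2G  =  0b1010110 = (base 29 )2s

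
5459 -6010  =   - 551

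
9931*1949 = 19355519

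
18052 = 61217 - 43165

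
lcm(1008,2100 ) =25200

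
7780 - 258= 7522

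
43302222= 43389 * 998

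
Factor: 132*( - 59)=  - 7788 =- 2^2 * 3^1*11^1*59^1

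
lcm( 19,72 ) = 1368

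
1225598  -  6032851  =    -  4807253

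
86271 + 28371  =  114642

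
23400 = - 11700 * ( - 2)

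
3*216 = 648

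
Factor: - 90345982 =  - 2^1*45172991^1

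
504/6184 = 63/773 = 0.08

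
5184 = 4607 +577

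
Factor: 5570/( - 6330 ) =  - 3^ ( - 1)*211^( - 1 )*557^1 = - 557/633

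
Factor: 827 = 827^1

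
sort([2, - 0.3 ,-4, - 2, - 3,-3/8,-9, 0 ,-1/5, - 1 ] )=[ - 9, - 4, - 3 , - 2,  -  1,  -  3/8, - 0.3, - 1/5,0,2]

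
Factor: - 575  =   - 5^2 * 23^1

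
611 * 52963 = 32360393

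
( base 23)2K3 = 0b10111110001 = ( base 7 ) 4302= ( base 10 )1521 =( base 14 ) 7a9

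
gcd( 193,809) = 1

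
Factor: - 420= - 2^2*3^1*5^1*  7^1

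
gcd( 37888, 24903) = 1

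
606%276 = 54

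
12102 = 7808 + 4294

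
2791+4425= 7216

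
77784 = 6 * 12964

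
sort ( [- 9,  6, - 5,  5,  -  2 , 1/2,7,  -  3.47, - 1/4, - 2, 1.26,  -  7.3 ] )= [- 9 , - 7.3, - 5,-3.47,  -  2, - 2,  -  1/4,1/2, 1.26,5,6,7]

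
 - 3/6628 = -3/6628  =  - 0.00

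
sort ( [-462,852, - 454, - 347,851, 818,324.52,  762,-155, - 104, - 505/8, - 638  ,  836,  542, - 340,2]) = [  -  638, - 462,-454, -347, - 340,  -  155, - 104, - 505/8, 2,324.52,542,762,818,836,851 , 852 ]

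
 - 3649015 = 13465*(  -  271 )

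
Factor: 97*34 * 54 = 178092 = 2^2*3^3*  17^1*97^1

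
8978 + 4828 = 13806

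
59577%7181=2129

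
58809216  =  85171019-26361803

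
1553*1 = 1553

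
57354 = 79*726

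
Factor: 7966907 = 13^1*31^1 * 53^1*373^1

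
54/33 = 18/11=1.64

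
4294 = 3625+669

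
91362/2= 45681 = 45681.00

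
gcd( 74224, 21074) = 2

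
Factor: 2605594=2^1*757^1*1721^1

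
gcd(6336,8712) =792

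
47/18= 2 + 11/18 = 2.61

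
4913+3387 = 8300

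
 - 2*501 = -1002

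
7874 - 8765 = - 891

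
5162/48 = 2581/24  =  107.54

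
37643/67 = 561 + 56/67 = 561.84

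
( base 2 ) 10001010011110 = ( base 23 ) GH7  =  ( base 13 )4059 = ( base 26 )d2m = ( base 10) 8862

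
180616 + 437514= 618130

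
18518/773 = 23 + 739/773 = 23.96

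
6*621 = 3726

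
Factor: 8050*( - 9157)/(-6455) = 2^1* 5^1*7^1 * 23^1*1291^( - 1)*9157^1 = 14742770/1291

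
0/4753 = 0 = 0.00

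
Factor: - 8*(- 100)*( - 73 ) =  - 2^5*5^2*73^1 = - 58400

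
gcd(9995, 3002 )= 1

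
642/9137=642/9137 = 0.07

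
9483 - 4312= 5171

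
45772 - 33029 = 12743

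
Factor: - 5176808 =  - 2^3*7^1*13^2*547^1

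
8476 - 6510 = 1966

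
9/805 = 9/805 = 0.01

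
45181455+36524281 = 81705736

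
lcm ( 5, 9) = 45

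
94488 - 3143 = 91345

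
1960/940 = 98/47 = 2.09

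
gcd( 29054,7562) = 398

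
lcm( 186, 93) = 186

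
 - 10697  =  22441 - 33138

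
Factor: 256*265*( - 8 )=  - 2^11*5^1*53^1  =  - 542720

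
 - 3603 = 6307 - 9910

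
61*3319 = 202459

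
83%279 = 83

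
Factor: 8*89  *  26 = 18512=2^4 * 13^1*89^1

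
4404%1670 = 1064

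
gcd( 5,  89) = 1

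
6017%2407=1203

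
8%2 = 0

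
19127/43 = 444 + 35/43 = 444.81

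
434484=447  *972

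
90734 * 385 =34932590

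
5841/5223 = 1947/1741 = 1.12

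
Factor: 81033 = 3^1*27011^1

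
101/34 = 2 + 33/34 =2.97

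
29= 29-0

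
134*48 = 6432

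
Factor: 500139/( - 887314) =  - 549/974= - 2^(-1 )*3^2 * 61^1 * 487^(-1 ) 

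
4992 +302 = 5294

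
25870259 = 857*30187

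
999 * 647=646353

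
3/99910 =3/99910=0.00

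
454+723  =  1177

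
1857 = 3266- 1409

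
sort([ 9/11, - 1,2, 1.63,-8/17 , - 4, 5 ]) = [ - 4, - 1, - 8/17,  9/11,1.63, 2,  5 ] 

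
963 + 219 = 1182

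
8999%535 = 439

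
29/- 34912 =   -  1 + 34883/34912 = - 0.00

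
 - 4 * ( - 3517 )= 14068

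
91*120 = 10920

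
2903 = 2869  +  34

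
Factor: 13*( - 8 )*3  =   - 312 = -2^3*3^1*13^1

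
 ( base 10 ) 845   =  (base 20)225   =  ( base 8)1515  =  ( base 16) 34D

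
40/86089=40/86089 = 0.00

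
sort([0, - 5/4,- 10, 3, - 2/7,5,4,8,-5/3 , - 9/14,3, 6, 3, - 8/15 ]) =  [ - 10, - 5/3, - 5/4, - 9/14, - 8/15, - 2/7, 0,  3, 3,3,4,5  ,  6, 8 ]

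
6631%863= 590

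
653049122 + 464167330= 1117216452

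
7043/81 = 86+77/81 = 86.95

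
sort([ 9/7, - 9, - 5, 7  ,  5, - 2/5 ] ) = [ - 9,-5,-2/5, 9/7,5,7 ]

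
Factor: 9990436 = 2^2*2497609^1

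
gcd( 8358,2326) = 2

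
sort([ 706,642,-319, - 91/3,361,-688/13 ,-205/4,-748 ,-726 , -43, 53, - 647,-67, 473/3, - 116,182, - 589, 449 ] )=[ - 748,- 726,-647, - 589 , - 319,-116, - 67, - 688/13,-205/4, - 43, - 91/3,  53, 473/3,  182, 361,449,642,706 ]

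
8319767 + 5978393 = 14298160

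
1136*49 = 55664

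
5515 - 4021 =1494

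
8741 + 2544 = 11285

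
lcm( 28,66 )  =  924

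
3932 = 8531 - 4599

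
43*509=21887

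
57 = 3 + 54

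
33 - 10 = 23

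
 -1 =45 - 46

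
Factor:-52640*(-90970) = 4788660800 = 2^6 * 5^2*7^1*11^1*47^1*827^1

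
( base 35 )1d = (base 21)26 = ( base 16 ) 30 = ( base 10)48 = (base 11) 44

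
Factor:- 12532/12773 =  -2^2*13^1*53^( - 1 ) = - 52/53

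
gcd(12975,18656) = 1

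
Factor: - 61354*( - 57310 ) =3516197740 = 2^2*5^1* 11^1*521^1*30677^1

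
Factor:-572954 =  -2^1 * 286477^1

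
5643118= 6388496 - 745378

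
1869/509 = 1869/509 = 3.67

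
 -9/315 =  - 1/35=- 0.03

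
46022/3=15340 + 2/3 = 15340.67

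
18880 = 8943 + 9937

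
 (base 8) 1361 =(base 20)1HD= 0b1011110001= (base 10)753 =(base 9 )1026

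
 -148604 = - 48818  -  99786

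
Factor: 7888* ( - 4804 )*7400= - 280415244800 = - 2^9*5^2* 17^1*29^1*37^1 * 1201^1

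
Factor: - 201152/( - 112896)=2^( -2)*3^( - 2 )*7^( - 1)*449^1 = 449/252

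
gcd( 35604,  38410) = 46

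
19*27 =513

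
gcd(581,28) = 7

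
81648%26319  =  2691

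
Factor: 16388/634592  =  4097/158648 = 2^ ( - 3) * 7^( - 1 )*17^1 * 241^1*2833^ ( - 1 )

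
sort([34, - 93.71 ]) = [  -  93.71, 34]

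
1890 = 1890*1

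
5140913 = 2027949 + 3112964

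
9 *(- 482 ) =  - 4338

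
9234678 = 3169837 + 6064841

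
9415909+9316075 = 18731984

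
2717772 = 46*59082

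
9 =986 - 977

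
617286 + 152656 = 769942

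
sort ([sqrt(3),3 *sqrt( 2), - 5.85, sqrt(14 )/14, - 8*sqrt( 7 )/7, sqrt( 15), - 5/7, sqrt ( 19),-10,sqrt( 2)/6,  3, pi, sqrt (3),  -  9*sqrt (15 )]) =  [ - 9*sqrt( 15),-10,-5.85, - 8*sqrt( 7) /7 ,-5/7,sqrt( 2)/6, sqrt (14 )/14,sqrt( 3),sqrt(3),3,pi, sqrt( 15),3*sqrt( 2), sqrt(19 )]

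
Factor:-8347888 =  - 2^4*521743^1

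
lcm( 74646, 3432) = 298584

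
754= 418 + 336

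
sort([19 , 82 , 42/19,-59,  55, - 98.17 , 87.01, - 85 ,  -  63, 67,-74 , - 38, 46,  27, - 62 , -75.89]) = [-98.17, -85 ,  -  75.89, - 74, - 63, - 62,- 59,  -  38,42/19,19,27 , 46,  55,67 , 82, 87.01]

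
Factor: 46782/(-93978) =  - 113/227=- 113^1*227^ (  -  1 )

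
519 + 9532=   10051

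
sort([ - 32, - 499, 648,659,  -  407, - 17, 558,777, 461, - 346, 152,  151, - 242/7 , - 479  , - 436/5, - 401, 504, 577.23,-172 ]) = [ -499, - 479, -407, - 401, - 346, - 172, - 436/5, - 242/7, -32,- 17, 151,152,461, 504,558, 577.23, 648,659,777 ]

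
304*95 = 28880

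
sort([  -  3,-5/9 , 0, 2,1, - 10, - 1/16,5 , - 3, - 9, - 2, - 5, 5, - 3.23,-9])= [ - 10, - 9,  -  9, - 5, - 3.23,  -  3 , - 3 , - 2, - 5/9, - 1/16, 0,  1, 2 , 5,5 ] 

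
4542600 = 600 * 7571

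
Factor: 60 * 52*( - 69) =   -  2^4*3^2*5^1*13^1*23^1  =  -215280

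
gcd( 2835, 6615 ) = 945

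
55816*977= 54532232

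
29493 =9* 3277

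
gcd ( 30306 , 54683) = 1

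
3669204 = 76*48279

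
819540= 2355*348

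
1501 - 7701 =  - 6200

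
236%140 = 96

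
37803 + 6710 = 44513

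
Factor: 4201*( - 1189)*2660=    - 2^2*5^1*7^1*19^1*29^1*41^1*4201^1=   -13286670740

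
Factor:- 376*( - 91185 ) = 2^3*3^1*5^1*47^1 * 6079^1  =  34285560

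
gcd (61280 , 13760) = 160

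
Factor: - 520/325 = -8/5 = - 2^3 *5^( - 1 ) 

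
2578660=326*7910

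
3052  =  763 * 4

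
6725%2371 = 1983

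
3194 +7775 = 10969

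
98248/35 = 2807 + 3/35 = 2807.09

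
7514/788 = 9+ 211/394 = 9.54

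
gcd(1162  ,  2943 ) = 1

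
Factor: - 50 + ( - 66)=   -  116 = -  2^2*29^1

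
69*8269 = 570561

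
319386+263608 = 582994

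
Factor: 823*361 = 297103 = 19^2*823^1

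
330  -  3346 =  - 3016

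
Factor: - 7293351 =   -  3^1 * 13^1*187009^1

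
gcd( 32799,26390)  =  377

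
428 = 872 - 444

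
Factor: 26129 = 17^1*29^1 * 53^1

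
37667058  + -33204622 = 4462436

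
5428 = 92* 59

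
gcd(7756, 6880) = 4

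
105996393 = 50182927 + 55813466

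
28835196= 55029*524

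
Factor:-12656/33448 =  -14/37 = -2^1*7^1*37^( - 1 ) 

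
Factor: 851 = 23^1  *37^1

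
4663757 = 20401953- 15738196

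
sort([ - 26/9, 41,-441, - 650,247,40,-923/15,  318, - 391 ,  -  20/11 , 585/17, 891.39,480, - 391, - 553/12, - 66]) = [ - 650,- 441 , - 391,  -  391, - 66 , - 923/15, - 553/12, - 26/9, - 20/11, 585/17,40 , 41 , 247, 318,480,891.39 ]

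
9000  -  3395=5605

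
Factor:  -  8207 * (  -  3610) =29627270=2^1 *5^1 * 19^2 * 29^1*283^1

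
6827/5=6827/5=1365.40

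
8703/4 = 2175 + 3/4= 2175.75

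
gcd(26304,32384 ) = 64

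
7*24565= 171955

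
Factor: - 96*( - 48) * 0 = 0 = 0^1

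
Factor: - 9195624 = -2^3*3^2 * 127717^1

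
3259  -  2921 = 338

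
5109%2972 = 2137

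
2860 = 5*572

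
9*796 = 7164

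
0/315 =0 = 0.00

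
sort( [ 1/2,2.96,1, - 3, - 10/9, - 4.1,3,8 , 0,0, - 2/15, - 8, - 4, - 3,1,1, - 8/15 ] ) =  [ - 8, - 4.1, - 4, - 3,-3,-10/9, - 8/15,-2/15,0,0,1/2,1,  1,1, 2.96,3, 8]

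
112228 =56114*2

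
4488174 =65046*69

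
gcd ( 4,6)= 2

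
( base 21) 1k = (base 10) 41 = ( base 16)29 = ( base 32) 19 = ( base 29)1c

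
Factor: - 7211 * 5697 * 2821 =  - 115889690007 =- 3^3*7^1*13^1 * 31^1 * 211^1*7211^1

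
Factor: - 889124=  - 2^2*19^1*11699^1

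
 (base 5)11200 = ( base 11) 668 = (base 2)1100100000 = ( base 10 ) 800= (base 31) pp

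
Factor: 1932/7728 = 1/4 = 2^( - 2)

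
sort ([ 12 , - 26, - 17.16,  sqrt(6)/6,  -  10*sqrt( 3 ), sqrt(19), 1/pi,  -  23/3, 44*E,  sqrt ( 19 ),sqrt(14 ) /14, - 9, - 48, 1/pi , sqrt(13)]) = [-48,-26, - 10  *sqrt( 3), - 17.16, - 9, - 23/3,sqrt(14)/14 , 1/pi,1/pi, sqrt( 6 )/6, sqrt( 13 ), sqrt( 19), sqrt( 19 ), 12, 44*E]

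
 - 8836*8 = -70688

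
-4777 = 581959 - 586736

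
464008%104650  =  45408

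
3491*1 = 3491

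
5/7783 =5/7783 = 0.00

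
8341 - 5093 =3248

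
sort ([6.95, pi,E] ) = [ E,pi, 6.95 ]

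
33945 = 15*2263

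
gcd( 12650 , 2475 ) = 275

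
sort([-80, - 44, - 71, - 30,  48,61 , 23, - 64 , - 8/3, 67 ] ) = [-80 , - 71, - 64 ,-44, - 30 , - 8/3 , 23,48, 61, 67]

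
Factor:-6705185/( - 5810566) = 2^(-1)*5^1*17^( - 1) * 263^1*5099^1 * 170899^( -1)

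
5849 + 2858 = 8707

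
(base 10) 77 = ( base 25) 32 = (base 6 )205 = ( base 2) 1001101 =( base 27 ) 2n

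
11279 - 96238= -84959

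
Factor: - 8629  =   - 8629^1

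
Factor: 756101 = 756101^1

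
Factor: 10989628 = 2^2*13^1*211339^1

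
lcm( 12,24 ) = 24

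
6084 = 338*18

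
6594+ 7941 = 14535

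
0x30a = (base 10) 778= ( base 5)11103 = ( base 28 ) rm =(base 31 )P3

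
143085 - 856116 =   -  713031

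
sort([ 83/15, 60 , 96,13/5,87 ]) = [ 13/5, 83/15,60,87,96]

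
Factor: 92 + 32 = 2^2*31^1 = 124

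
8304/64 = 519/4 = 129.75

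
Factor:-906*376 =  - 340656 = -2^4*3^1*47^1*151^1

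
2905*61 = 177205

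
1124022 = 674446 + 449576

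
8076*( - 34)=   -  274584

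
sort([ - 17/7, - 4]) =[ - 4, - 17/7] 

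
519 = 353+166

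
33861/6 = 11287/2 = 5643.50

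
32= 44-12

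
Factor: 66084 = 2^2*3^1*5507^1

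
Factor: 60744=2^3*3^1*2531^1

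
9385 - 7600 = 1785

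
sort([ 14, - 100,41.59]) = [ - 100,14,41.59 ]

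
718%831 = 718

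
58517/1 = 58517 = 58517.00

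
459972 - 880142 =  - 420170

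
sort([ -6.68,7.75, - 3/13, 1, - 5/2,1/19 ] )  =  [ - 6.68, - 5/2, - 3/13,1/19, 1 , 7.75]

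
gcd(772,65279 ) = 1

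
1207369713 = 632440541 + 574929172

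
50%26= 24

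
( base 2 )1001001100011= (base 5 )122312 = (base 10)4707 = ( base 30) 56r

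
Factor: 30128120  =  2^3*5^1 *11^1 * 68473^1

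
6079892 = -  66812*(-91) 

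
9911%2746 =1673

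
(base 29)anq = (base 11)6926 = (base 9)13434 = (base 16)238F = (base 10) 9103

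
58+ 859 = 917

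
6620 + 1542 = 8162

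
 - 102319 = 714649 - 816968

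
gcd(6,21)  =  3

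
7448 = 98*76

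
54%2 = 0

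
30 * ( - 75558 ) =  - 2266740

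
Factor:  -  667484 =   -  2^2*166871^1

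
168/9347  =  168/9347 = 0.02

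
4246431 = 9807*433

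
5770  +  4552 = 10322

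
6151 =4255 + 1896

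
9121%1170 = 931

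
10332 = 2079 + 8253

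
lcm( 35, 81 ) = 2835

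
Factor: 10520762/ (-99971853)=  -  2^1*3^( - 1 )*7^1*47^1*59^1*271^1*33323951^ ( - 1)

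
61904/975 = 61904/975=63.49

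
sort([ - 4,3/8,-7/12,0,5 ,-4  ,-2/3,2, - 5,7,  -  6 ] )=[-6,  -  5,-4, -4, - 2/3,  -  7/12,0,  3/8, 2,5,7] 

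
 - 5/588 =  - 5/588 = -0.01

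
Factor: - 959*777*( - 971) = 3^1*7^2*37^1 * 137^1 * 971^1 = 723533853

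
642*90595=58161990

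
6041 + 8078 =14119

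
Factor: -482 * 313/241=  - 2^1*313^1 = - 626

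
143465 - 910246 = -766781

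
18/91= 18/91 = 0.20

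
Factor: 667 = 23^1* 29^1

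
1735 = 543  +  1192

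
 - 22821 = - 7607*3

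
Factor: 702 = 2^1*3^3*13^1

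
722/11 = 722/11 = 65.64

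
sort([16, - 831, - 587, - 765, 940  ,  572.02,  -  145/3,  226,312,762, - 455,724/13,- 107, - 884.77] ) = [ - 884.77,-831,-765 , - 587, - 455, - 107, - 145/3,16,724/13,  226,312,572.02, 762 , 940]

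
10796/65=10796/65 = 166.09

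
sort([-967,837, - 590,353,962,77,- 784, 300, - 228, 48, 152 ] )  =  [  -  967, - 784, - 590, - 228, 48 , 77,152, 300,353, 837 , 962 ] 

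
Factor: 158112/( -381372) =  - 216/521  =  - 2^3*3^3*521^( - 1) 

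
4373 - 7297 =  - 2924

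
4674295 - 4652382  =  21913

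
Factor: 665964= 2^2*3^2*13^1*1423^1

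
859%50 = 9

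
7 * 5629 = 39403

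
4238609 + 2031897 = 6270506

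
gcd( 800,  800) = 800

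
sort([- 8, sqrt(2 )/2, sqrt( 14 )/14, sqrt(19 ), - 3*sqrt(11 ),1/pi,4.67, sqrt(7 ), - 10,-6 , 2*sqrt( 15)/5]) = [ - 10, - 3 * sqrt(11), - 8, - 6,  sqrt(14 ) /14,1/pi, sqrt (2) /2, 2 *sqrt(15)/5,sqrt(7 ),sqrt(19 ), 4.67 ]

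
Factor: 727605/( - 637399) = -855/749 = -3^2*5^1 *7^ ( - 1)*19^1*107^( - 1)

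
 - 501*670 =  - 335670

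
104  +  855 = 959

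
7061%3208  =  645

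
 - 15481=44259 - 59740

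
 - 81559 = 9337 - 90896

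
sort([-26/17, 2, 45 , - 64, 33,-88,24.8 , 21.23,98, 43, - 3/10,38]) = [-88,-64, - 26/17,-3/10, 2, 21.23, 24.8,  33, 38, 43,45,  98]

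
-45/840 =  - 3/56 = -0.05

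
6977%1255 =702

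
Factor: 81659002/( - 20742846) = -40829501/10371423 = - 3^( - 1 ) * 3457141^( - 1)*40829501^1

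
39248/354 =110+154/177 = 110.87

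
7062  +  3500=10562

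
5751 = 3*1917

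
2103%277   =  164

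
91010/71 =1281 + 59/71 = 1281.83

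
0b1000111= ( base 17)43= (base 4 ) 1013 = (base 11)65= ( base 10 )71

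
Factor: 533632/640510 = 704/845  =  2^6 * 5^( - 1 )*11^1*13^(- 2 )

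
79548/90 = 13258/15=883.87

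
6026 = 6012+14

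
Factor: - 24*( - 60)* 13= 2^5*3^2*5^1*13^1 = 18720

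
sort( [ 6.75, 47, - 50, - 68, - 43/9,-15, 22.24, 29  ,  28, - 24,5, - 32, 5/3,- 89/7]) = [  -  68, - 50, - 32,- 24, - 15, - 89/7,-43/9, 5/3, 5,6.75 , 22.24, 28, 29, 47 ] 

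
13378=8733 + 4645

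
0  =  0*28396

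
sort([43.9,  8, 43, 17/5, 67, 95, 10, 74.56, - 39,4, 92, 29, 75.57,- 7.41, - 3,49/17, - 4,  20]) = [ - 39, - 7.41,-4 , - 3, 49/17,17/5 , 4, 8,10, 20, 29, 43, 43.9, 67, 74.56, 75.57, 92, 95 ]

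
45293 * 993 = 44975949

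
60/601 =60/601 = 0.10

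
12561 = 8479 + 4082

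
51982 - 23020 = 28962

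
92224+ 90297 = 182521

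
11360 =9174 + 2186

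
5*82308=411540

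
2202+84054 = 86256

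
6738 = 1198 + 5540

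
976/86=488/43 = 11.35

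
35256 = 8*4407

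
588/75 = 7 + 21/25 =7.84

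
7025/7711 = 7025/7711 = 0.91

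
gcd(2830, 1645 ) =5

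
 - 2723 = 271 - 2994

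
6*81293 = 487758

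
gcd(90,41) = 1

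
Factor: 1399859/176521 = 29^1*48271^1*176521^ ( - 1 ) 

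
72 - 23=49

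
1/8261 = 1/8261 = 0.00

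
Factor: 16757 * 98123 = 13^1 * 1289^1*98123^1 =1644247111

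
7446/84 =88 + 9/14  =  88.64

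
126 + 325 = 451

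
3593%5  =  3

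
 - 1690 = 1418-3108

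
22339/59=378 + 37/59=378.63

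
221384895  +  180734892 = 402119787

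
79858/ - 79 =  - 79858/79=-1010.86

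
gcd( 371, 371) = 371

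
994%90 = 4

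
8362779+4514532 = 12877311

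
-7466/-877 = 7466/877 = 8.51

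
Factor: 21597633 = 3^2*17^1 *141161^1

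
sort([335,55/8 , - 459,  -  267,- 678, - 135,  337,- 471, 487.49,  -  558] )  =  [ - 678,  -  558, - 471, - 459, - 267,-135 , 55/8,335,  337, 487.49]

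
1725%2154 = 1725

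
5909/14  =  5909/14 = 422.07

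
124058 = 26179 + 97879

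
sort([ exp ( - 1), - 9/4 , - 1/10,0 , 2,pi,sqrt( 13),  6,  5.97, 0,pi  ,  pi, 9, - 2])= [ - 9/4, - 2 , - 1/10,0, 0, exp( -1 ),2, pi  ,  pi,pi,sqrt(13),5.97, 6,9] 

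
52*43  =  2236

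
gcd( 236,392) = 4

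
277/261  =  277/261 = 1.06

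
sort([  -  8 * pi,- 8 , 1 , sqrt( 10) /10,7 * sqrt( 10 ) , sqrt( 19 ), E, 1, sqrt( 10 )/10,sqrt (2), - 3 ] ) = [ - 8*pi, - 8, - 3, sqrt( 10 ) /10,sqrt(10 )/10, 1,1, sqrt(2),E, sqrt( 19 ),7 * sqrt ( 10)]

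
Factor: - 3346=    - 2^1*7^1*239^1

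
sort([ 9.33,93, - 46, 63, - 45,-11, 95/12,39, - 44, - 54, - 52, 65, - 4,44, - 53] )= [ - 54,- 53,- 52, - 46, - 45, - 44, - 11, - 4, 95/12,9.33,39,  44,63, 65 , 93]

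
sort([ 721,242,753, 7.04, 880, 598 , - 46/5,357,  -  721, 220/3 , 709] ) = [ - 721, - 46/5 , 7.04, 220/3,242,357, 598, 709,721,753, 880]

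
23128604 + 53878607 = 77007211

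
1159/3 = 386 + 1/3 = 386.33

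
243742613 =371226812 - 127484199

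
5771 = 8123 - 2352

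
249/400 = 249/400 = 0.62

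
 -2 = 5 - 7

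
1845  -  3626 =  - 1781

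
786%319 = 148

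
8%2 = 0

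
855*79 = 67545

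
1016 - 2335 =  - 1319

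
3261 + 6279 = 9540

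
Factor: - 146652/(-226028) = 3^1*101^1*467^( - 1) = 303/467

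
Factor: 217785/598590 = 14519/39906 = 2^( - 1 ) * 3^( - 3 )*739^(-1)*14519^1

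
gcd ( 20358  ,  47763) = 783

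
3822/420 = 91/10= 9.10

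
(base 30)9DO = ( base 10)8514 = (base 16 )2142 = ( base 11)6440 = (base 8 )20502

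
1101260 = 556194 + 545066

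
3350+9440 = 12790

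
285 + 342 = 627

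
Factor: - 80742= -2^1*3^1*13457^1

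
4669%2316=37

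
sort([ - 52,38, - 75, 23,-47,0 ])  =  [ - 75,  -  52 , - 47,0,23, 38] 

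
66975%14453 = 9163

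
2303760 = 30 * 76792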